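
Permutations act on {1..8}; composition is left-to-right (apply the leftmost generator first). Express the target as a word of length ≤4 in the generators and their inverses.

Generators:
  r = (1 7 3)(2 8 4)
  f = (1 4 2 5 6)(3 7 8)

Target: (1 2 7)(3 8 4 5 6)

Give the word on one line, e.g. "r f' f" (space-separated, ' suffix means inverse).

r f r r

  after r: (1 7 3)(2 8 4)
  after f: (1 8 2 3 4 5 6)
  after r: (1 4 5 6 7 3 2)
  after r: (1 2 7)(3 8 4 5 6)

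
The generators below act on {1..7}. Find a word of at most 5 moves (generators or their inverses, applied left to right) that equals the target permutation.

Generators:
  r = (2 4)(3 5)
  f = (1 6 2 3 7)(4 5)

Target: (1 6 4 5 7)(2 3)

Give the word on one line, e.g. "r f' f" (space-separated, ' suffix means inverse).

  after r: (2 4)(3 5)
  after f: (1 6 2 5 7)(3 4)
  after r': (1 6 4 5 7)(2 3)

r f r'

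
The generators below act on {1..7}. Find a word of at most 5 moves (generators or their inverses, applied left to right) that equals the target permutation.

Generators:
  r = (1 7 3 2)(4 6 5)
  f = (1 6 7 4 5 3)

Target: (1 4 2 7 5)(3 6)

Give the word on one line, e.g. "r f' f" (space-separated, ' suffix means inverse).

  after f': (1 3 5 4 7 6)
  after r': (1 7 4)(2 3 6)
  after f': (1 6 2 5 4 3)
  after r: (1 5 6)(2 4)(3 7)
  after f': (1 4 2 7 5)(3 6)

f' r' f' r f'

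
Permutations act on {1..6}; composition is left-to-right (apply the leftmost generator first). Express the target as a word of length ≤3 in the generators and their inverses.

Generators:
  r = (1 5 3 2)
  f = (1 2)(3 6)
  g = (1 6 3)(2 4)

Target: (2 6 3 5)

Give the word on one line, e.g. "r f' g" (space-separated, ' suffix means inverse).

r' f

  after r': (1 2 3 5)
  after f: (2 6 3 5)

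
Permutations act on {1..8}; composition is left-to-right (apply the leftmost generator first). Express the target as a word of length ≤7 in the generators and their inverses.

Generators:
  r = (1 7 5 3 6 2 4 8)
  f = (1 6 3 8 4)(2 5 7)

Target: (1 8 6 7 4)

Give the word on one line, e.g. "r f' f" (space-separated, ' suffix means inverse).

  after r: (1 7 5 3 6 2 4 8)
  after r: (1 5 6 4)(2 8 7 3)
  after f': (1 2 3 7 6 8 5)
  after r: (1 4 8 3 5 7 2 6)
  after r: (1 8 6 7 4)

r r f' r r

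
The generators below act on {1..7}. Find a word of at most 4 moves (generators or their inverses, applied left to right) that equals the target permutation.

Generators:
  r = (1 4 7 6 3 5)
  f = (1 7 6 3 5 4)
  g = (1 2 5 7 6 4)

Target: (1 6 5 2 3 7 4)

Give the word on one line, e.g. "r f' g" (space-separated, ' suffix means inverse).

  after g': (1 4 6 7 5 2)
  after f: (2 7 4 3 5)
  after f: (1 7)(2 6 3 4 5)
  after r: (1 6 5 2 3 7 4)

g' f f r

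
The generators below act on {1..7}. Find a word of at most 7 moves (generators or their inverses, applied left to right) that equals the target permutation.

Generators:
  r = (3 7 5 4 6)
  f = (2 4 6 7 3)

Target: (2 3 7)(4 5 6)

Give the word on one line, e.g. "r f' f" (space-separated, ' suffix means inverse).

r f' r' f f

  after r: (3 7 5 4 6)
  after f': (2 3 6 7 5)
  after r': (2 6 3 4 5)
  after f: (2 7 3 6)(4 5)
  after f: (2 3 7)(4 5 6)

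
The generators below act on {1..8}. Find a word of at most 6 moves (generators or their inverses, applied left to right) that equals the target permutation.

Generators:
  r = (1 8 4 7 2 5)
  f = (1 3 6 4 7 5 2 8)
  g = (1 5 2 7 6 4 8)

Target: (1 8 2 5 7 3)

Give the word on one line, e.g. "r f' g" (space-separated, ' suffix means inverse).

g r f' r g

  after g: (1 5 2 7 6 4 8)
  after r: (6 7)
  after f': (1 8 2 5 7 3)(4 6)
  after r: (1 4 6 7 3 8 5 2)
  after g: (1 8 2 5 7 3)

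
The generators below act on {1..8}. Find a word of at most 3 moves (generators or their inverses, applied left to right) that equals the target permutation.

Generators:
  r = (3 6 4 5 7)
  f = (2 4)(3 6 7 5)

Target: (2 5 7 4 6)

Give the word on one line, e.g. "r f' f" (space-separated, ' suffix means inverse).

r f r

  after r: (3 6 4 5 7)
  after f: (2 4 3 7 6)
  after r: (2 5 7 4 6)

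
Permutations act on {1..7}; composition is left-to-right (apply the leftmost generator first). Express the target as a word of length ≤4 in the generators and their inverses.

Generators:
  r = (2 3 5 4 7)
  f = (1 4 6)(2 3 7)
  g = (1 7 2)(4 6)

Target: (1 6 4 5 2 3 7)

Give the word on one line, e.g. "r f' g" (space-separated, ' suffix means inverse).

r' f f

  after r': (2 7 4 5 3)
  after f: (1 4 5 7 6)
  after f: (1 6 4 5 2 3 7)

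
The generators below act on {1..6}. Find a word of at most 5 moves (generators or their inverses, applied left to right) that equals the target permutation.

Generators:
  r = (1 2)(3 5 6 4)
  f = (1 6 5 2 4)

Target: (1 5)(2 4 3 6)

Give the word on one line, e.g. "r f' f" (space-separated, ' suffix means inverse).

  after r': (1 2)(3 4 6 5)
  after r': (3 6)(4 5)
  after r': (1 2)(3 5 6 4)
  after f': (1 5)(2 4 3 6)

r' r' r' f'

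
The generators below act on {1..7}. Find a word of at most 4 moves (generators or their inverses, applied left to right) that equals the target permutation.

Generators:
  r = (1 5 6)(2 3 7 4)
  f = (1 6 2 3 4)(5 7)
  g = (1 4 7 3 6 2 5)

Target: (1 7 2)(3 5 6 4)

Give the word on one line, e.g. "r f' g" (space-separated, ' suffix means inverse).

g r'

  after g: (1 4 7 3 6 2 5)
  after r': (1 7 2)(3 5 6 4)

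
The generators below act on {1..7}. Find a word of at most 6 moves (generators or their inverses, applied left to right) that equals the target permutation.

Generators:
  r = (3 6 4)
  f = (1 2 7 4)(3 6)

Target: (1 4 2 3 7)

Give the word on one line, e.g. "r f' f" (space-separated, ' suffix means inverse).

f' r f' r

  after f': (1 4 7 2)(3 6)
  after r: (1 3 4 7 2)
  after f': (1 6 3 7)(2 4)
  after r: (1 4 2 3 7)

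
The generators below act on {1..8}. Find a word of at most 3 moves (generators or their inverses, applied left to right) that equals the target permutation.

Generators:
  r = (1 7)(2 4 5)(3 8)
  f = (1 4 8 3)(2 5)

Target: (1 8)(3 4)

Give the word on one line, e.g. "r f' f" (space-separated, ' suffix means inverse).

f' f'

  after f': (1 3 8 4)(2 5)
  after f': (1 8)(3 4)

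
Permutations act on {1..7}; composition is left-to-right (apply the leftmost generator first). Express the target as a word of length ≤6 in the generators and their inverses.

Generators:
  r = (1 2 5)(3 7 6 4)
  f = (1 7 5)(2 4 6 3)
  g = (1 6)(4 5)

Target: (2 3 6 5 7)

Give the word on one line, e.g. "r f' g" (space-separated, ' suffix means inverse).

  after g': (1 6)(4 5)
  after r: (1 4)(2 5 3 7 6)
  after g: (1 5 3 7)(2 4 6)
  after r: (2 3 6 5 7)

g' r g r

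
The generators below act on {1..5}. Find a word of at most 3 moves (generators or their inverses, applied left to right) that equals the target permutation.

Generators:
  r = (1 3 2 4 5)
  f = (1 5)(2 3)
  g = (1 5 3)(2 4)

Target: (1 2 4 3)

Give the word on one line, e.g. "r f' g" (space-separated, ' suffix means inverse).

g' f'

  after g': (1 3 5)(2 4)
  after f': (1 2 4 3)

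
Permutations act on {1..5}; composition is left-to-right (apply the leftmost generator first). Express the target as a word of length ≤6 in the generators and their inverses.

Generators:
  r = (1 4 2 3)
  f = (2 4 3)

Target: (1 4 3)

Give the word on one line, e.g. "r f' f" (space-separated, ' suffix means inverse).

r' r' f' r r

  after r': (1 3 2 4)
  after r': (1 2)(3 4)
  after f': (1 3 2)
  after r: (2 4)
  after r: (1 4 3)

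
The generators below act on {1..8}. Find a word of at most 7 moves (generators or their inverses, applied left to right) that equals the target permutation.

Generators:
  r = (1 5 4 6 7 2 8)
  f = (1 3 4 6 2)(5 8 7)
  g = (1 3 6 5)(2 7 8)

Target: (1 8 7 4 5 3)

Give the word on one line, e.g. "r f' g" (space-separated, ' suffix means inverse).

g f' f' r' f'

  after g: (1 3 6 5)(2 7 8)
  after f': (2 8 6 7 5)(3 4)
  after f': (1 2 5 6 8 4)
  after r': (1 7 6 2)(4 8 5)
  after f': (1 8 7 4 5 3)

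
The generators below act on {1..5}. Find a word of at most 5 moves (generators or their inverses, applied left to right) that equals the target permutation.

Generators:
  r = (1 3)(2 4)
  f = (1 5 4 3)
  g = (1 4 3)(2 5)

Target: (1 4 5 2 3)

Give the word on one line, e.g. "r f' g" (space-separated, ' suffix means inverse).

r f r f'

  after r: (1 3)(2 4)
  after f: (2 3 5 4)
  after r: (1 3 5 2)
  after f': (1 4 5 2 3)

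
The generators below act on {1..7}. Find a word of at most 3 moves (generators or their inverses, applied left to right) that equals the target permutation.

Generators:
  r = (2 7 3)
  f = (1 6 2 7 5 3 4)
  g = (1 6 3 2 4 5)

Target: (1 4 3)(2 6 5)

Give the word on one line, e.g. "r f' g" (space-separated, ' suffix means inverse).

  after g': (1 5 4 2 3 6)
  after g': (1 4 3)(2 6 5)

g' g'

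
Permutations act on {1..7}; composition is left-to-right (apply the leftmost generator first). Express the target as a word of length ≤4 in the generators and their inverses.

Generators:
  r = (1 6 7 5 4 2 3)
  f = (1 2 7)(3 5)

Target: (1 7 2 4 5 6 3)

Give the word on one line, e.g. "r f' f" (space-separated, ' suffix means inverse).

  after f: (1 2 7)(3 5)
  after r: (1 3 4 2 5)(6 7)
  after r: (2 4 3)(5 6)
  after f': (1 7 2 4 5 6 3)

f r r f'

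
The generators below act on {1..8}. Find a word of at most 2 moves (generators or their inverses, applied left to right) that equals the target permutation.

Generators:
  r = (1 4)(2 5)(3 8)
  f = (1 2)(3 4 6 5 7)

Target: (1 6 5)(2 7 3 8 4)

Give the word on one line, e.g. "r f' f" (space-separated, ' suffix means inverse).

  after r: (1 4)(2 5)(3 8)
  after f: (1 6 5)(2 7 3 8 4)

r f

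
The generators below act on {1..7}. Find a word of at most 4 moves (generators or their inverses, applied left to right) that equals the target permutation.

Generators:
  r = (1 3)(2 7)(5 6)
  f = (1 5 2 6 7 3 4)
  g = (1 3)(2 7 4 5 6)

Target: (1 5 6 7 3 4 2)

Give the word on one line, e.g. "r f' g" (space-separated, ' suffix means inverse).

  after r: (1 3)(2 7)(5 6)
  after g: (2 4 5)
  after f: (1 5 6 7 3 4 2)

r g f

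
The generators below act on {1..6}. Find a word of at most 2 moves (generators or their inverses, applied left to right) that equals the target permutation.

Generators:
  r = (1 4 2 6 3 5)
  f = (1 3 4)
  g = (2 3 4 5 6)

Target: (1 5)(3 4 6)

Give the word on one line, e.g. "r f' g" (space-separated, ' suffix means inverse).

g' r'

  after g': (2 6 5 4 3)
  after r': (1 5)(3 4 6)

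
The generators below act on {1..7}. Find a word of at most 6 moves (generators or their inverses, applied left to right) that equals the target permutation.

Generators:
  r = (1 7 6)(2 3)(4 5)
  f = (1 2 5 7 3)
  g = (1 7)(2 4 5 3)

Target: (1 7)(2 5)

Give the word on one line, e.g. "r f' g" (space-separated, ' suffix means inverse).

r r g r'

  after r: (1 7 6)(2 3)(4 5)
  after r: (1 6 7)
  after g: (1 6)(2 4 5 3)
  after r': (1 7)(2 5)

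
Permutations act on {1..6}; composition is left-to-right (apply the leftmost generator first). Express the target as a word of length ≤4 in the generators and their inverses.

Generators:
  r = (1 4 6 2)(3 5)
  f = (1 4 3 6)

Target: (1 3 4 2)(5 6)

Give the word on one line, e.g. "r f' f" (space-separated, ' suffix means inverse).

  after f': (1 6 3 4)
  after r': (1 4 2 6 5 3)
  after f: (1 3 4 2)(5 6)

f' r' f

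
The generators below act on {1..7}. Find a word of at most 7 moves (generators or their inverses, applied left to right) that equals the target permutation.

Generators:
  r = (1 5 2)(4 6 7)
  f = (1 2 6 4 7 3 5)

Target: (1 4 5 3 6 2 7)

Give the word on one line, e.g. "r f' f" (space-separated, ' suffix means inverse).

  after r: (1 5 2)(4 6 7)
  after f: (3 5 6)
  after f: (1 2 6 5 4 7 3)
  after f: (1 6)(2 4 3)(5 7)
  after f: (1 4 5 3 6 2 7)

r f f f f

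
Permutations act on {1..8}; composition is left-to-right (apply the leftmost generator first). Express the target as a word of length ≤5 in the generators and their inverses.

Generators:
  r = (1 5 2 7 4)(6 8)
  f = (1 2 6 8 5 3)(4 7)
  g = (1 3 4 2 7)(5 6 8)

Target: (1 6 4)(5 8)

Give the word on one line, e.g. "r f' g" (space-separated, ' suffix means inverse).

  after f': (1 3 5 8 6 2)(4 7)
  after g: (1 4)(2 3 6 7)
  after f': (1 7)(2 5 8 6 4 3)
  after r': (1 2)(3 5 6 7 4)
  after f: (1 6 4)(5 8)

f' g f' r' f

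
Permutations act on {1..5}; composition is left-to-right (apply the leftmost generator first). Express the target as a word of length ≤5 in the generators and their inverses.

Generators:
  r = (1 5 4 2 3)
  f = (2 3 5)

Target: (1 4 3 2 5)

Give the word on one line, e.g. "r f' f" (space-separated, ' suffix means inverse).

  after f': (2 5 3)
  after r': (1 3 4 5 2)
  after f: (1 5 3 4 2)
  after r: (1 4 3 2 5)

f' r' f r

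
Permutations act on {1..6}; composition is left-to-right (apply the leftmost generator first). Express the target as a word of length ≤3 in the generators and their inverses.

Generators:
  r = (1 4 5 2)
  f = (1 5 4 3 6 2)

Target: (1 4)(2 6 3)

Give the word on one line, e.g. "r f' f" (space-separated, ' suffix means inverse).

  after f': (1 2 6 3 4 5)
  after r: (2 6 3 5 4)
  after r: (1 4)(2 6 3)

f' r r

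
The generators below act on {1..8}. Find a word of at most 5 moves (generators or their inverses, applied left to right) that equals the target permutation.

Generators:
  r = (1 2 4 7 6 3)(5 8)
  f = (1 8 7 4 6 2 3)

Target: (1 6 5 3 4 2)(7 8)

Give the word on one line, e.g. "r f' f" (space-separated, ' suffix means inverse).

  after f': (1 3 2 6 4 7 8)
  after r: (2 3 4 6 7 5 8)
  after f': (1 3 7 5)(6 8)
  after r': (1 6 5 3 4 2)(7 8)

f' r f' r'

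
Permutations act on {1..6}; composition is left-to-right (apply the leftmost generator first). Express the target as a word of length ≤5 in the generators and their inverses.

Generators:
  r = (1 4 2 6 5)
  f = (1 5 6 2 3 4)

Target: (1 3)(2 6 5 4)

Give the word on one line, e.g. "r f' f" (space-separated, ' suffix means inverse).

  after r': (1 5 6 2 4)
  after r': (1 6 4 5 2)
  after f: (1 2 5 3 4 6)
  after f: (1 3)(2 6 5 4)

r' r' f f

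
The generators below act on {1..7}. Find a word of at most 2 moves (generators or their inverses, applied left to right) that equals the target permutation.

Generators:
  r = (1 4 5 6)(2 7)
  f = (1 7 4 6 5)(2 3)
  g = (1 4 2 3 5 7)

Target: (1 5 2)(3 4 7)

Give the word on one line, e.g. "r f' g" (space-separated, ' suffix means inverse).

  after g': (1 7 5 3 2 4)
  after g': (1 5 2)(3 4 7)

g' g'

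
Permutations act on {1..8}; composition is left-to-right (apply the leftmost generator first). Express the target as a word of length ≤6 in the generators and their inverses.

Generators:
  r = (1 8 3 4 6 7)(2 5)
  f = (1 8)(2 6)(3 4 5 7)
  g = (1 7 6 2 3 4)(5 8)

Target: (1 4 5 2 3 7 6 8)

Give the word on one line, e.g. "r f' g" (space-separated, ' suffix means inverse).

  after g': (1 4 3 2 6 7)(5 8)
  after r': (1 3 5)(2 4 8)
  after r': (1 8 5 7 6 4)(2 3)
  after f: (2 4 8 7)(3 6 5)
  after g': (1 4 5 2 3 7 6 8)

g' r' r' f g'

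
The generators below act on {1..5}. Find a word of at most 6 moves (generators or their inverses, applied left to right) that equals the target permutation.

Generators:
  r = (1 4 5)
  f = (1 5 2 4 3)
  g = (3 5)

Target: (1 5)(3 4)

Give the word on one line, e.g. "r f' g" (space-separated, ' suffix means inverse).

r' g' r' g

  after r': (1 5 4)
  after g': (1 3 5 4)
  after r': (1 3 4 5)
  after g: (1 5)(3 4)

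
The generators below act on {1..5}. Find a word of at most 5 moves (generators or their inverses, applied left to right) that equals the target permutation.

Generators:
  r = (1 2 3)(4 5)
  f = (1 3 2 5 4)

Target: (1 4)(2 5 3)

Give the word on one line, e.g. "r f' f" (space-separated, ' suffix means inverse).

  after r: (1 2 3)(4 5)
  after f: (1 5)
  after f: (1 4)(2 5 3)

r f f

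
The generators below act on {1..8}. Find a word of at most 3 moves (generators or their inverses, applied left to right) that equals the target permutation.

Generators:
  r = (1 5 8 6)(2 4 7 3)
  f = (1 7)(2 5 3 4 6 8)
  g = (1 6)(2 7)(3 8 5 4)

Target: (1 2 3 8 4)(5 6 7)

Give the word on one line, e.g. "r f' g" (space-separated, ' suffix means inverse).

  after r: (1 5 8 6)(2 4 7 3)
  after f': (1 2 3 8 4)(5 6 7)

r f'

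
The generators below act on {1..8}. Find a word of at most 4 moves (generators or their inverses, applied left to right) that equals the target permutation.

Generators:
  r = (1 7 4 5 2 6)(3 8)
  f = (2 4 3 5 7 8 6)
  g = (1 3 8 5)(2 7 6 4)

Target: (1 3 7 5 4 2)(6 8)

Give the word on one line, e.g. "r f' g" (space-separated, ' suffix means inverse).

r' g f

  after r': (1 6 2 5 4 7)(3 8)
  after g: (1 4 6 7 3 5 2)
  after f: (1 3 7 5 4 2)(6 8)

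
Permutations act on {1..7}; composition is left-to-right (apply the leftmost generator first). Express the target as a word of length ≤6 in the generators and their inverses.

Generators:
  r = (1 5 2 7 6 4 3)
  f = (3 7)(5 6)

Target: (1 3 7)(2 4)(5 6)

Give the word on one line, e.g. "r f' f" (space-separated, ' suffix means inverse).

  after r: (1 5 2 7 6 4 3)
  after f: (1 6 4 7 5 2 3)
  after r': (1 7)(2 4)
  after f: (1 3 7)(2 4)(5 6)

r f r' f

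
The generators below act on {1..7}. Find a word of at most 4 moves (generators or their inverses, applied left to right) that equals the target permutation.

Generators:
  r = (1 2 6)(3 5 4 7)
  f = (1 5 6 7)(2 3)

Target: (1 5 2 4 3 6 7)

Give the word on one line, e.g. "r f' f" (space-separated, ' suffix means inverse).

  after f': (1 7 6 5)(2 3)
  after r': (1 4 5 6 3)(2 7)
  after r': (1 5 2 4 3 6 7)

f' r' r'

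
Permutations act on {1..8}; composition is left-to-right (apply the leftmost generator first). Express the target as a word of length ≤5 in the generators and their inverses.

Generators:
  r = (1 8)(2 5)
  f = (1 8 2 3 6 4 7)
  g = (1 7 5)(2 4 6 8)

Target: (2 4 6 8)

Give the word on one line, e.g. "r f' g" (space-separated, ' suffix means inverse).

g' f g g f

  after g': (1 5 7)(2 8 6 4)
  after f: (1 5)(3 6 7 8 4)
  after g: (2 4 3 8 6 5 7)
  after g: (1 7 4 3 2 6)
  after f: (2 4 6 8)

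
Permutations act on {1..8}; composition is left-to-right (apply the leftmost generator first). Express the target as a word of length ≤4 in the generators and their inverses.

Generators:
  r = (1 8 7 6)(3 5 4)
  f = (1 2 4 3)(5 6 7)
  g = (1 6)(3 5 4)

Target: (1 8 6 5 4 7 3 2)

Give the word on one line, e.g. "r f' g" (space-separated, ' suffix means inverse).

r g f'

  after r: (1 8 7 6)(3 5 4)
  after g: (1 8 7)(3 4 5)
  after f': (1 8 6 5 4 7 3 2)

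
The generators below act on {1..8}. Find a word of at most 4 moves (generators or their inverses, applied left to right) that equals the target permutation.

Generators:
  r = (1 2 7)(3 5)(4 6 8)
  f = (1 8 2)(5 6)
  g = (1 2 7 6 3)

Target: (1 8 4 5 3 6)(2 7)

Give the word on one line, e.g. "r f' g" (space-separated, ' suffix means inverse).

r f'

  after r: (1 2 7)(3 5)(4 6 8)
  after f': (1 8 4 5 3 6)(2 7)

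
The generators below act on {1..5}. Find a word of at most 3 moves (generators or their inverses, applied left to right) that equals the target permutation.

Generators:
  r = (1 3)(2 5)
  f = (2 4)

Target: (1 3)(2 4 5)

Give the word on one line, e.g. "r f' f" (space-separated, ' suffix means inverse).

f' r'

  after f': (2 4)
  after r': (1 3)(2 4 5)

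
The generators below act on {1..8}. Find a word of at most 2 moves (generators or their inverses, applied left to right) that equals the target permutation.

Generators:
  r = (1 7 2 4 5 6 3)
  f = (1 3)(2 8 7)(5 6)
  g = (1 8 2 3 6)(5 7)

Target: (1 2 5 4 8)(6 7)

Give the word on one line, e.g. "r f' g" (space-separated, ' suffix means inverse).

r' g'

  after r': (1 3 6 5 4 2 7)
  after g': (1 2 5 4 8)(6 7)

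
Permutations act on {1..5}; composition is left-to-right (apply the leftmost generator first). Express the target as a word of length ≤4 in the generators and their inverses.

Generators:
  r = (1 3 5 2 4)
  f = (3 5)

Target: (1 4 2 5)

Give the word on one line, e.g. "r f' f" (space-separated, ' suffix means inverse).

f' r'

  after f': (3 5)
  after r': (1 4 2 5)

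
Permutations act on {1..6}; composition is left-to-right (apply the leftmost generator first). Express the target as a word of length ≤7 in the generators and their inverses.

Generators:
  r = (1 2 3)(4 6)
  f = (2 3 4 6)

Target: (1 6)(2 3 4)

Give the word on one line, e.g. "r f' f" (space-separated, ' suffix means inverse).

  after f': (2 6 4 3)
  after r: (1 2 4)
  after f': (1 6 4)(2 3)
  after f': (1 4)(3 6)
  after r: (1 6)(2 3 4)

f' r f' f' r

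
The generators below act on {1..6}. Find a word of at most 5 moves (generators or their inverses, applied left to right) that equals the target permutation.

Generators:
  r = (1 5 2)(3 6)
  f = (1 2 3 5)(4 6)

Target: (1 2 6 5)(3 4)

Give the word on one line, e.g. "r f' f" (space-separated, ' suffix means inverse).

r' f f f r'

  after r': (1 2 5)(3 6)
  after f: (1 3 4 6 5 2)
  after f: (1 5 3 6)
  after f: (2 3 4 6)
  after r': (1 2 6 5)(3 4)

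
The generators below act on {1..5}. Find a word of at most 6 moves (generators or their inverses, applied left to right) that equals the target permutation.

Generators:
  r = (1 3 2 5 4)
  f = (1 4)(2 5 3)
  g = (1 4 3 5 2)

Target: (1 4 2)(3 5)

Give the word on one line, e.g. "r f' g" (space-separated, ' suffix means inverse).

  after r: (1 3 2 5 4)
  after g: (1 5 3)
  after g: (1 2)(3 4)
  after g: (2 4 5)
  after f': (1 4 2)(3 5)

r g g g f'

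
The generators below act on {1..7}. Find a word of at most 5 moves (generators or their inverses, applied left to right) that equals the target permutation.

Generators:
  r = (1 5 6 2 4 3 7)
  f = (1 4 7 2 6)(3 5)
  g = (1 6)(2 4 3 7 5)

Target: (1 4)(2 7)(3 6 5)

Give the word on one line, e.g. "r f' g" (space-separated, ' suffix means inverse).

  after f: (1 4 7 2 6)(3 5)
  after g: (1 3 2)(4 5 7)
  after r': (1 4)(2 7)(3 6 5)

f g r'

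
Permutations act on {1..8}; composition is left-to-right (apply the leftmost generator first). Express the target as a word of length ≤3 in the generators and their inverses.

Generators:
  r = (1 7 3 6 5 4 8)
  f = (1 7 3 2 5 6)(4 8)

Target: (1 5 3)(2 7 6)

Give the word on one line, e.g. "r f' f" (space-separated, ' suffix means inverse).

  after f': (1 6 5 2 3 7)(4 8)
  after f': (1 5 3)(2 7 6)

f' f'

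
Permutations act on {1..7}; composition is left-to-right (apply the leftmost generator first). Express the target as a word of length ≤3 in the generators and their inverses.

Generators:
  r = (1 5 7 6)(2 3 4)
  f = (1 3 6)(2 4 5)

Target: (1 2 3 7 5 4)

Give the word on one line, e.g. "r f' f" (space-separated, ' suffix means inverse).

f r'

  after f: (1 3 6)(2 4 5)
  after r': (1 2 3 7 5 4)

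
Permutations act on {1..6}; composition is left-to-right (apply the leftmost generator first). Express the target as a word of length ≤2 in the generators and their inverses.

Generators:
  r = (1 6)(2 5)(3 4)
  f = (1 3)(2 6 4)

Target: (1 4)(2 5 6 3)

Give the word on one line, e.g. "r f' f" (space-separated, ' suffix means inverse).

r' f

  after r': (1 6)(2 5)(3 4)
  after f: (1 4)(2 5 6 3)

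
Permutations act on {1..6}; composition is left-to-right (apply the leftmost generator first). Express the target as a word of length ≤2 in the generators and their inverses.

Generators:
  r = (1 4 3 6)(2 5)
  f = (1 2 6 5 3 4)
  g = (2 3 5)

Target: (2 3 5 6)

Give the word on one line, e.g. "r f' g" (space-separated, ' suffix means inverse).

  after r: (1 4 3 6)(2 5)
  after f: (2 3 5 6)

r f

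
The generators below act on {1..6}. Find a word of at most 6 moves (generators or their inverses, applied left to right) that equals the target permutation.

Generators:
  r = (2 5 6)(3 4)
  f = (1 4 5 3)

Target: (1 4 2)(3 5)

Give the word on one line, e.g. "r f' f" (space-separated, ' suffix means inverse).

f' r f f r'

  after f': (1 3 5 4)
  after r: (1 4)(2 5 3 6)
  after f: (1 5)(2 3 6)
  after f: (1 3 6 2)(4 5)
  after r': (1 4 2)(3 5)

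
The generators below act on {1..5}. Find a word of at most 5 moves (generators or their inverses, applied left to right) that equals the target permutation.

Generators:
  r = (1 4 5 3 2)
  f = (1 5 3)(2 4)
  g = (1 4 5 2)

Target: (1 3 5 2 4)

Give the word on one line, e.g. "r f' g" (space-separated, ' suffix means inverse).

f r' r' f'

  after f: (1 5 3)(2 4)
  after r': (1 4 3 2)
  after r': (4 5)
  after f': (1 3 5 2 4)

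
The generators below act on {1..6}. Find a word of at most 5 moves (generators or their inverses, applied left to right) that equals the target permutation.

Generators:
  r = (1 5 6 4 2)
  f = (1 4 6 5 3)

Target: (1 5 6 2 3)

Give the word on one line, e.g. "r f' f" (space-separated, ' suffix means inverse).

r f' r'

  after r: (1 5 6 4 2)
  after f': (1 6)(2 3 5 4)
  after r': (1 5 6 2 3)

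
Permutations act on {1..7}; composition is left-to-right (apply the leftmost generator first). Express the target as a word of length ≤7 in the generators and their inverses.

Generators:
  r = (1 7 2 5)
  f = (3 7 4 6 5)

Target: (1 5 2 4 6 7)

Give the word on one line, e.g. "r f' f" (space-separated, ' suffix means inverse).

r f' r' r' f'

  after r: (1 7 2 5)
  after f': (1 3 5)(2 6 4 7)
  after r': (1 3 2 6 4)
  after r': (1 3 7)(2 6 4 5)
  after f': (1 5 2 4 6 7)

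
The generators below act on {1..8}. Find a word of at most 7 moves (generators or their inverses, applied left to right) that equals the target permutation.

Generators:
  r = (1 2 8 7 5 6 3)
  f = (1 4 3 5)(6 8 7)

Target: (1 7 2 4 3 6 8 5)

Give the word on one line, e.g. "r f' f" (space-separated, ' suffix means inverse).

  after f': (1 5 3 4)(6 7 8)
  after f': (1 3)(4 5)(6 8 7)
  after r': (1 6 2)(4 7 5)
  after f: (1 8 7)(2 4 6)(3 5)
  after r: (1 7 2 4 3 6 8 5)

f' f' r' f r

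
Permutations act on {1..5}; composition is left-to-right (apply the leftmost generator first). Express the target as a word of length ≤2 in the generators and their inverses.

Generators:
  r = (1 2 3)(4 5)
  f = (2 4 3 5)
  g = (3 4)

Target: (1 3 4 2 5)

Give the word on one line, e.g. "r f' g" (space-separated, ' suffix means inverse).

f r'

  after f: (2 4 3 5)
  after r': (1 3 4 2 5)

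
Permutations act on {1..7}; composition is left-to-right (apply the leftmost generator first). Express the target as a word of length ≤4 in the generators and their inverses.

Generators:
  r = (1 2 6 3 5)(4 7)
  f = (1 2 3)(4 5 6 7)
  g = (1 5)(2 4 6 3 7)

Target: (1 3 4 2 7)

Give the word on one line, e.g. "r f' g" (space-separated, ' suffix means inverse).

  after g: (1 5)(2 4 6 3 7)
  after r': (1 3 4 2 7)

g r'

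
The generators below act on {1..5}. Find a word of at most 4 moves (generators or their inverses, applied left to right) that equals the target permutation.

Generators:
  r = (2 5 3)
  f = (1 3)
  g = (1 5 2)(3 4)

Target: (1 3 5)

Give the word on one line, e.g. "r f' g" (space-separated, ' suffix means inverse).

  after g: (1 5 2)(3 4)
  after g: (1 2 5)
  after r': (1 3 5)

g g r'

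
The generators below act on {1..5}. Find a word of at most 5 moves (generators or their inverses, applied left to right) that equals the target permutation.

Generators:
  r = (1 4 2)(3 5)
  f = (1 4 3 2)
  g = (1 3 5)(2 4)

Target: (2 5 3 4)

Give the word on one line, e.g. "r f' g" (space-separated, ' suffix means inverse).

g r' g' r' g

  after g: (1 3 5)(2 4)
  after r': (1 5 2)
  after g': (1 3)(2 5 4)
  after r': (1 5)(2 3)
  after g: (2 5 3 4)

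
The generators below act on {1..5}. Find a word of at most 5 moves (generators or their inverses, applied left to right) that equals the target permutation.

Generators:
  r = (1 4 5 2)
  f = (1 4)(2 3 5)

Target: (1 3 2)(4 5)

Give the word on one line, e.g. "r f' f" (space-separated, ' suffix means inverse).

r' r' f'

  after r': (1 2 5 4)
  after r': (1 5)(2 4)
  after f': (1 3 2)(4 5)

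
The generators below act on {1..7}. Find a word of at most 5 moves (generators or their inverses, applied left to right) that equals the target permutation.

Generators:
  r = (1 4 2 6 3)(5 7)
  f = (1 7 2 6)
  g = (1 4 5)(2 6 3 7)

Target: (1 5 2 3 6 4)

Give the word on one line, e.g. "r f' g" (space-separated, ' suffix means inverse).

  after f: (1 7 2 6)
  after g': (1 3 6 5 4)
  after r: (2 6 7 5)
  after f: (1 7 5 6 2)
  after r': (1 5 2 3 6 4)

f g' r f r'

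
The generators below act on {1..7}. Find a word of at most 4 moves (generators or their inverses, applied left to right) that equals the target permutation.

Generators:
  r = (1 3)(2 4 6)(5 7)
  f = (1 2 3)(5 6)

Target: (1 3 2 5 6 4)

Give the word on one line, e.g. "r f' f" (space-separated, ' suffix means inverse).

r r f'

  after r: (1 3)(2 4 6)(5 7)
  after r: (2 6 4)
  after f': (1 3 2 5 6 4)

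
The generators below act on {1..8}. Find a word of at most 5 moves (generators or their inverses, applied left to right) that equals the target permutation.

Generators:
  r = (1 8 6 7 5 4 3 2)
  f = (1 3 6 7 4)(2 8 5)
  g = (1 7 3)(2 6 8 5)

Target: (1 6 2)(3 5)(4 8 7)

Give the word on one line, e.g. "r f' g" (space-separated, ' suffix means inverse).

  after f': (1 4 7 6 3)(2 5 8)
  after f': (1 7 3 4 6)(2 8 5)
  after r': (1 6 2)(3 5)(4 8 7)

f' f' r'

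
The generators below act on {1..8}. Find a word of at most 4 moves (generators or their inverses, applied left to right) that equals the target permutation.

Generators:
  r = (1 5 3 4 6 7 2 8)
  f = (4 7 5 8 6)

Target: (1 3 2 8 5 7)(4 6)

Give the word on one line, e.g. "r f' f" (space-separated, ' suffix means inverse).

  after r': (1 8 2 7 6 4 3 5)
  after f': (1 5)(2 4 3 7 8)
  after r: (1 3 2 6 7)
  after f': (1 3 2 8 5 7)(4 6)

r' f' r f'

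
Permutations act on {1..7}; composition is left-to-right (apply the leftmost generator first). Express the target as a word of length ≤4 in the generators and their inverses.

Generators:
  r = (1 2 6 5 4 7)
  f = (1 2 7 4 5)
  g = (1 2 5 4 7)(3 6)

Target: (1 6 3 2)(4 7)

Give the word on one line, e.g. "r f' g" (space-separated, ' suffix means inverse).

  after g: (1 2 5 4 7)(3 6)
  after r: (1 6 3 5 7 2 4)
  after f: (1 6 3)(2 5 4)
  after f: (1 6 3 2)(4 7)

g r f f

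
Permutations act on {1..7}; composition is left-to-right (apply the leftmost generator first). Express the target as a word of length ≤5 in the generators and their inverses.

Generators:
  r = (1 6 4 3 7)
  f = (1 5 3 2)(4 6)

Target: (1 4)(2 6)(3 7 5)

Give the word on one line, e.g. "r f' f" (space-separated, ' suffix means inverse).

  after r': (1 7 3 4 6)
  after f': (1 7 5)(2 3 6)
  after r': (1 3)(2 4 6)(5 7)
  after r': (1 4)(2 6)(3 7 5)

r' f' r' r'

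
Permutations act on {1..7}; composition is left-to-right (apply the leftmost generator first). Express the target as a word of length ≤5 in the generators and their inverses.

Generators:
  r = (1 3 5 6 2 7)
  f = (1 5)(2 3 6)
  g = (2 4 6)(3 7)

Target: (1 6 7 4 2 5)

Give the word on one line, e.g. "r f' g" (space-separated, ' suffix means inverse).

  after r': (1 7 2 6 5 3)
  after r': (1 2 5)(3 7 6)
  after g': (1 6 7 4 2 5)

r' r' g'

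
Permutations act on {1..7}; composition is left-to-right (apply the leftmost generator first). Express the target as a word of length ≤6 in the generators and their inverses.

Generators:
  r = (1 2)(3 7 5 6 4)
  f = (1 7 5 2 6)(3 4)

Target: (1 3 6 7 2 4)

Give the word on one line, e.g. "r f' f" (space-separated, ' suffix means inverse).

f' r r f' f'

  after f': (1 6 2 5 7)(3 4)
  after r: (1 4 7 2 6)
  after r: (1 3 7)(2 4 5 6)
  after f': (1 4 7 6 5 2 3)
  after f': (1 3 6 7 2 4)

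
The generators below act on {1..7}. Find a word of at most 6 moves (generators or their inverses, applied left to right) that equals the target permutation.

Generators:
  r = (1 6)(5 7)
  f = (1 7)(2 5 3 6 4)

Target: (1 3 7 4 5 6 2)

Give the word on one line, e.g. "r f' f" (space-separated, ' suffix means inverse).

f r f r' r'

  after f: (1 7)(2 5 3 6 4)
  after r: (1 5 3)(2 7 6 4)
  after f: (1 3 7 4 5 6 2)
  after r': (1 3 5)(2 6)(4 7)
  after r': (1 3 7 4 5 6 2)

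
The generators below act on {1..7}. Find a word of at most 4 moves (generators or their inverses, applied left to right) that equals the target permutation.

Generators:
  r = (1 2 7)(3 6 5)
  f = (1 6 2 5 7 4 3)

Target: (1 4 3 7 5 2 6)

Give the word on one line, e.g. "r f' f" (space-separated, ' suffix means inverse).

  after r': (1 7 2)(3 5 6)
  after f: (1 4 3 7 5 2 6)

r' f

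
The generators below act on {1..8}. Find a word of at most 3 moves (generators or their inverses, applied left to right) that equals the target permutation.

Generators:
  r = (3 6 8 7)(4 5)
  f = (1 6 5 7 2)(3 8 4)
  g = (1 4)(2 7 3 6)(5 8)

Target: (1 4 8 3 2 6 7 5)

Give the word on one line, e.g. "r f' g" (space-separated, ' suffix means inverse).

r' g'

  after r': (3 7 8 6)(4 5)
  after g': (1 4 8 3 2 6 7 5)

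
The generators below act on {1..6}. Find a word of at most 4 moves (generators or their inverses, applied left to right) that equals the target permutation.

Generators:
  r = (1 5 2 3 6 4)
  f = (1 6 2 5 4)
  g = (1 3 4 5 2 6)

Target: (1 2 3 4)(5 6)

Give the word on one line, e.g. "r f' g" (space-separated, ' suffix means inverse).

  after r: (1 5 2 3 6 4)
  after g': (1 4 6 3 2)
  after r': (1 6 2 4 3 5)
  after g': (1 2 3 4)(5 6)

r g' r' g'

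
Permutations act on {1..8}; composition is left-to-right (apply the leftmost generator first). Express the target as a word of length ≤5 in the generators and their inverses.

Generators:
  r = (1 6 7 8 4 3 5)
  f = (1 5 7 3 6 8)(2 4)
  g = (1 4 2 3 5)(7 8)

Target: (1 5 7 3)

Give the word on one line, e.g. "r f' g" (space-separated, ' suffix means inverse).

  after f: (1 5 7 3 6 8)(2 4)
  after g: (3 6 7 5 8 4)
  after r': (1 5 7 3)

f g r'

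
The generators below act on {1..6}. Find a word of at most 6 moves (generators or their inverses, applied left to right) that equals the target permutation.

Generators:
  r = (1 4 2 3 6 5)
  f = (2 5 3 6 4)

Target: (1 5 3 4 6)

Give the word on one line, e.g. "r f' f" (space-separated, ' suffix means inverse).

r' f' r f'

  after r': (1 5 6 3 2 4)
  after f': (1 2 6 5 3 4)
  after r: (1 3 2 5 6)
  after f': (1 5 3 4 6)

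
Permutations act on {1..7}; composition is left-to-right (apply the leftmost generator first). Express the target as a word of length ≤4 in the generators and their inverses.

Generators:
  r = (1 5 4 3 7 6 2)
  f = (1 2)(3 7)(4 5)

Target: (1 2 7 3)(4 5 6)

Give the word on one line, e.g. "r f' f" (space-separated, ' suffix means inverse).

r' f' r'

  after r': (1 2 6 7 3 4 5)
  after f': (2 6 3 5)
  after r': (1 2 7 3)(4 5 6)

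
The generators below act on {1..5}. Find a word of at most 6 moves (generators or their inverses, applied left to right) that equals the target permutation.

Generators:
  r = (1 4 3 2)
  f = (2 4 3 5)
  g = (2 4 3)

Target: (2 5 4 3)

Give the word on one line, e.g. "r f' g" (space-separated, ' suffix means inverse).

f f f g'

  after f: (2 4 3 5)
  after f: (2 3)(4 5)
  after f: (2 5 3 4)
  after g': (2 5 4 3)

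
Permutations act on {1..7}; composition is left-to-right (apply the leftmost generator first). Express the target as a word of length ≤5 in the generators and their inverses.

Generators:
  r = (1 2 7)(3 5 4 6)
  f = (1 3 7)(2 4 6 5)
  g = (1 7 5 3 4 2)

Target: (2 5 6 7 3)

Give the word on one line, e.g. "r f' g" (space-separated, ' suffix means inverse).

  after r': (1 7 2)(3 6 4 5)
  after g: (1 5 4 3 6 2 7)
  after r': (1 3 4 6)
  after f': (2 5 6 7 3)

r' g r' f'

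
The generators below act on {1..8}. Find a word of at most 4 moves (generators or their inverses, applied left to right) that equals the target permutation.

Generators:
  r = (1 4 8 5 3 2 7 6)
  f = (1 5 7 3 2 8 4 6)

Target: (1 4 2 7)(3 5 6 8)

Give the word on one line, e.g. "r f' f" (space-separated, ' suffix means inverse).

  after f': (1 6 4 8 2 3 7 5)
  after f': (1 4 2 7)(3 5 6 8)

f' f'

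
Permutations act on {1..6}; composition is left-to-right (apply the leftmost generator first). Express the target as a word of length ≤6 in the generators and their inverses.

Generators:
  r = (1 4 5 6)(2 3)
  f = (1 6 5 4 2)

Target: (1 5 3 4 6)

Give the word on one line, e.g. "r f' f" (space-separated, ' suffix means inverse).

r f' f' r'

  after r: (1 4 5 6)(2 3)
  after f': (1 5)(2 3 4 6)
  after f': (1 6 4)(2 3 5)
  after r': (1 5 3 4 6)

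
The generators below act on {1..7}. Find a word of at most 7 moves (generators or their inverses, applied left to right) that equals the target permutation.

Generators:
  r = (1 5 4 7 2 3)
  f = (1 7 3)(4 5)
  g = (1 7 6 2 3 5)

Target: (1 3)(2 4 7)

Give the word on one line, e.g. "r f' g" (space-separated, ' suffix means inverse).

  after f': (1 3 7)(4 5)
  after r: (2 3)(5 7)
  after f: (1 7 4 5 3 2)
  after r: (1 2 5)
  after r: (1 3)(2 4 7)

f' r f r r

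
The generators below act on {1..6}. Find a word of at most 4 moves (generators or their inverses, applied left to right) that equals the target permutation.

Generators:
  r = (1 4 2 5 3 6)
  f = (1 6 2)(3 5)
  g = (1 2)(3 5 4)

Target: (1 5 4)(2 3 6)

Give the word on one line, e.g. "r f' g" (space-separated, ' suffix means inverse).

  after r: (1 4 2 5 3 6)
  after g': (1 5 4)(2 3 6)

r g'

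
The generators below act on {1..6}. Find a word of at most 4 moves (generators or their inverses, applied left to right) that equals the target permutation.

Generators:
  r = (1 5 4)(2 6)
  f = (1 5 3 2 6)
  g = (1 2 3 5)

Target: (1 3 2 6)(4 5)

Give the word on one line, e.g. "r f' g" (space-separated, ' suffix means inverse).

  after r: (1 5 4)(2 6)
  after g': (1 3 2 6)(4 5)

r g'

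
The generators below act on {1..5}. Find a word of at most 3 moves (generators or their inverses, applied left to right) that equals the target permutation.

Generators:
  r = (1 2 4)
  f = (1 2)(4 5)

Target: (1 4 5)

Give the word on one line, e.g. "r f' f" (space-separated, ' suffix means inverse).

f r

  after f: (1 2)(4 5)
  after r: (1 4 5)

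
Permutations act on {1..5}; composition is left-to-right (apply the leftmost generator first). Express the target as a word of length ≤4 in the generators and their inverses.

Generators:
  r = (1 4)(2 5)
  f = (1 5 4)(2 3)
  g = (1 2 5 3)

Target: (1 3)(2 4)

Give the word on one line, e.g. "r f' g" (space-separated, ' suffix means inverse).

  after g: (1 2 5 3)
  after f': (1 3 4 5 2)
  after r: (1 3)(2 4)

g f' r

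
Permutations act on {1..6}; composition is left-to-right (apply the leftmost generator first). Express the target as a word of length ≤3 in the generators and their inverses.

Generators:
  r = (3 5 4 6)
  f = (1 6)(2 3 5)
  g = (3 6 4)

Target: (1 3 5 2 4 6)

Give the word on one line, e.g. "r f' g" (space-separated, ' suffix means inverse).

  after f: (1 6)(2 3 5)
  after g': (1 3 5 2 4 6)

f g'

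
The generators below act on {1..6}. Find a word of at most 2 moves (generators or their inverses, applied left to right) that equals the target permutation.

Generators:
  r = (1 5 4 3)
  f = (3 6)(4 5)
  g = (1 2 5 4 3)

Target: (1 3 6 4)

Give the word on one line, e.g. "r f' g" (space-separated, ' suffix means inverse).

  after f: (3 6)(4 5)
  after r': (1 3 6 4)

f r'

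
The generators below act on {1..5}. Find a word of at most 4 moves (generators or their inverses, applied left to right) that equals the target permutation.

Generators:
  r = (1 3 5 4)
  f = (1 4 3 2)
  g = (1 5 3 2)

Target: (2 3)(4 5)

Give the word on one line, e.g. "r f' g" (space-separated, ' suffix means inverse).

f r

  after f: (1 4 3 2)
  after r: (2 3)(4 5)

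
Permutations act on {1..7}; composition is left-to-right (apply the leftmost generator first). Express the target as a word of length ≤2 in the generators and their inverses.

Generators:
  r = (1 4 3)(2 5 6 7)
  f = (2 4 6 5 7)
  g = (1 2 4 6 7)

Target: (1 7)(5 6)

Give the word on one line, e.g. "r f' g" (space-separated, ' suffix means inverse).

f g'

  after f: (2 4 6 5 7)
  after g': (1 7)(5 6)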